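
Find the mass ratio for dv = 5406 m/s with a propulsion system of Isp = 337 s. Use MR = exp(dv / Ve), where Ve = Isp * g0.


Ve = 337 * 9.81 = 3305.97 m/s
MR = exp(5406 / 3305.97) = 5.131

5.131


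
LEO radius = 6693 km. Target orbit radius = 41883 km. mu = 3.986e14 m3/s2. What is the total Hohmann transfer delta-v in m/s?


V1 = sqrt(mu/r1) = 7717.17 m/s
dV1 = V1*(sqrt(2*r2/(r1+r2)) - 1) = 2416.84 m/s
V2 = sqrt(mu/r2) = 3084.96 m/s
dV2 = V2*(1 - sqrt(2*r1/(r1+r2))) = 1465.52 m/s
Total dV = 3882 m/s

3882 m/s


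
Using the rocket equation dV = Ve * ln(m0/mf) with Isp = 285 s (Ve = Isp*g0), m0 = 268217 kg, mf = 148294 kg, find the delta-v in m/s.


Ve = 285 * 9.81 = 2795.85 m/s
dV = 2795.85 * ln(268217/148294) = 1657 m/s

1657 m/s


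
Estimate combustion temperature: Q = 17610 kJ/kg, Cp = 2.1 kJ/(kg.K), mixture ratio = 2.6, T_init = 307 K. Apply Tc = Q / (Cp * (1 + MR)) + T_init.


Tc = 17610 / (2.1 * (1 + 2.6)) + 307 = 2636 K

2636 K


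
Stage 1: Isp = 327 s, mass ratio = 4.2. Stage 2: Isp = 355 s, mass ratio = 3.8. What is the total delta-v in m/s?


dV1 = 327 * 9.81 * ln(4.2) = 4603.6 m/s
dV2 = 355 * 9.81 * ln(3.8) = 4649.2 m/s
Total dV = 4603.6 + 4649.2 = 9252.8 m/s ~ 9253 m/s

9253 m/s


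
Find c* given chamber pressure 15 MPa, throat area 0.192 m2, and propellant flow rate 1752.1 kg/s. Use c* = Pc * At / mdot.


c* = 15e6 * 0.192 / 1752.1 = 1644 m/s

1644 m/s


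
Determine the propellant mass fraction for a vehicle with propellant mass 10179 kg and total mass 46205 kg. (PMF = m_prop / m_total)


PMF = 10179 / 46205 = 0.22

0.22


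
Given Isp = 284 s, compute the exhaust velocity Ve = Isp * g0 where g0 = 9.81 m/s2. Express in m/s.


Ve = Isp * g0 = 284 * 9.81 = 2786.0 m/s

2786.0 m/s


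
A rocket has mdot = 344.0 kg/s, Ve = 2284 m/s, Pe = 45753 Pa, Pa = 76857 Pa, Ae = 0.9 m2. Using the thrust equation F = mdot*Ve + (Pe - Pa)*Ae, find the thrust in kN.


F = 344.0 * 2284 + (45753 - 76857) * 0.9 = 757702.0 N = 757.7 kN

757.7 kN


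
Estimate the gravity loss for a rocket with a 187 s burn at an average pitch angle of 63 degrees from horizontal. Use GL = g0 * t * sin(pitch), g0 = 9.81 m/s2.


GL = 9.81 * 187 * sin(63 deg) = 1635 m/s

1635 m/s


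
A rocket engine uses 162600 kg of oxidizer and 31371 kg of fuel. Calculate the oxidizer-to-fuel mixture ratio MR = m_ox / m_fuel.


MR = 162600 / 31371 = 5.18

5.18


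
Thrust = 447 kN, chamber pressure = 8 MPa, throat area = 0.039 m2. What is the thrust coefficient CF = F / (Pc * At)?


CF = 447000 / (8e6 * 0.039) = 1.43

1.43


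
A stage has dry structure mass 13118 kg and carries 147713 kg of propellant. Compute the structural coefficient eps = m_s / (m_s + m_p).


eps = 13118 / (13118 + 147713) = 0.0816

0.0816


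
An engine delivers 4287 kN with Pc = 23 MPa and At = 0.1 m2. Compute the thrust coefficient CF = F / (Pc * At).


CF = 4287000 / (23e6 * 0.1) = 1.86

1.86


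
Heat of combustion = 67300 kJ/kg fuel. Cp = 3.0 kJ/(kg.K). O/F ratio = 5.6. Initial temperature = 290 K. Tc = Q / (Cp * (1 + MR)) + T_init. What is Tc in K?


Tc = 67300 / (3.0 * (1 + 5.6)) + 290 = 3689 K

3689 K


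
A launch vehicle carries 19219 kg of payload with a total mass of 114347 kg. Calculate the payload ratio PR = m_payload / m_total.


PR = 19219 / 114347 = 0.1681

0.1681


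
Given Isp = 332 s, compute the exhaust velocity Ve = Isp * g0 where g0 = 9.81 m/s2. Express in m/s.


Ve = Isp * g0 = 332 * 9.81 = 3256.9 m/s

3256.9 m/s


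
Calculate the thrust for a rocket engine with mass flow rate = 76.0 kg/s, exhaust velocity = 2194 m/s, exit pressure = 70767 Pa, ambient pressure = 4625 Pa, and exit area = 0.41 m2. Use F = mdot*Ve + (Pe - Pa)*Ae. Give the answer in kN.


F = 76.0 * 2194 + (70767 - 4625) * 0.41 = 193862.0 N = 193.9 kN

193.9 kN


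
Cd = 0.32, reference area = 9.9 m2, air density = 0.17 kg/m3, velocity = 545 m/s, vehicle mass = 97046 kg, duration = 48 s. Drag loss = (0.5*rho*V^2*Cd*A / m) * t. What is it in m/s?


D = 0.5 * 0.17 * 545^2 * 0.32 * 9.9 = 79982.89 N
a = 79982.89 / 97046 = 0.8242 m/s2
dV = 0.8242 * 48 = 39.6 m/s

39.6 m/s


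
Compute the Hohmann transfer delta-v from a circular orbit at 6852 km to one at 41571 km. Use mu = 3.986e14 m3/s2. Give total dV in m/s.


V1 = sqrt(mu/r1) = 7627.11 m/s
dV1 = V1*(sqrt(2*r2/(r1+r2)) - 1) = 2367.01 m/s
V2 = sqrt(mu/r2) = 3096.52 m/s
dV2 = V2*(1 - sqrt(2*r1/(r1+r2))) = 1449.22 m/s
Total dV = 3816 m/s

3816 m/s


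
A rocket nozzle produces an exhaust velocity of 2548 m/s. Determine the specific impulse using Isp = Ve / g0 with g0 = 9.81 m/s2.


Isp = Ve / g0 = 2548 / 9.81 = 259.7 s

259.7 s


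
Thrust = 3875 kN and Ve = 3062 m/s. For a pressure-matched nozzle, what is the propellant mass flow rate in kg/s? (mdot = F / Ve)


mdot = F / Ve = 3875000 / 3062 = 1265.5 kg/s

1265.5 kg/s


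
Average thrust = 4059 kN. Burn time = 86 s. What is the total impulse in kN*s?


It = 4059 * 86 = 349074 kN*s

349074 kN*s


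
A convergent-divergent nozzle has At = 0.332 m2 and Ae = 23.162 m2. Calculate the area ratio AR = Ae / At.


AR = 23.162 / 0.332 = 69.8

69.8


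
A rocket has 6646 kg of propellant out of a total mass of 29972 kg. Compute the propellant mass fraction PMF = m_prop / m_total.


PMF = 6646 / 29972 = 0.222

0.222


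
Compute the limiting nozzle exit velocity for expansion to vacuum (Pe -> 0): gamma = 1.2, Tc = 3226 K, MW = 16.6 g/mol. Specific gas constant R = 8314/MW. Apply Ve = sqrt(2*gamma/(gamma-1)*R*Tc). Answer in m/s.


R = 8314 / 16.6 = 500.84 J/(kg.K)
Ve = sqrt(2 * 1.2 / (1.2 - 1) * 500.84 * 3226) = 4403 m/s

4403 m/s


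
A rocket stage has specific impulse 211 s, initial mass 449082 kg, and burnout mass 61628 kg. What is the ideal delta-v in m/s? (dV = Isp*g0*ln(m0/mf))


Ve = 211 * 9.81 = 2069.91 m/s
dV = 2069.91 * ln(449082/61628) = 4111 m/s

4111 m/s


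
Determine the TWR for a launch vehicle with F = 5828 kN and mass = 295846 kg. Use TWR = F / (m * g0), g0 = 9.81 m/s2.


TWR = 5828000 / (295846 * 9.81) = 2.01

2.01


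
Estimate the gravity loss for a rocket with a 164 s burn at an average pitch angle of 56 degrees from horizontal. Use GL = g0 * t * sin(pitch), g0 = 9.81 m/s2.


GL = 9.81 * 164 * sin(56 deg) = 1334 m/s

1334 m/s


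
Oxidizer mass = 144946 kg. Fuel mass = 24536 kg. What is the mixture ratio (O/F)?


MR = 144946 / 24536 = 5.91

5.91


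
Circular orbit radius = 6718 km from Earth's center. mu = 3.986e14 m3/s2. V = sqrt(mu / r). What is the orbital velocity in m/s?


V = sqrt(3.986e14 / 6718000) = 7703 m/s

7703 m/s


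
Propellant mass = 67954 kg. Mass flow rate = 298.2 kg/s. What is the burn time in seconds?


tb = 67954 / 298.2 = 227.9 s

227.9 s


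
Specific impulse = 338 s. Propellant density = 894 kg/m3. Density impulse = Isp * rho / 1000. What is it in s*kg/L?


rho*Isp = 338 * 894 / 1000 = 302 s*kg/L

302 s*kg/L


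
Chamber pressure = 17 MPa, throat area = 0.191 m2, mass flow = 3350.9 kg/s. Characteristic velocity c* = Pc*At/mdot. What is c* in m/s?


c* = 17e6 * 0.191 / 3350.9 = 969 m/s

969 m/s


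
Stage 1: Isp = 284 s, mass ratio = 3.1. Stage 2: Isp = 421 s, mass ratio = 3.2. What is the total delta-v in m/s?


dV1 = 284 * 9.81 * ln(3.1) = 3152.1 m/s
dV2 = 421 * 9.81 * ln(3.2) = 4803.8 m/s
Total dV = 3152.1 + 4803.8 = 7955.9 m/s ~ 7956 m/s

7956 m/s


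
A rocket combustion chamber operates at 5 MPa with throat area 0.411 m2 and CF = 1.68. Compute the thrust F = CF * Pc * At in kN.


F = 1.68 * 5e6 * 0.411 = 3.4524e+06 N = 3452.4 kN

3452.4 kN


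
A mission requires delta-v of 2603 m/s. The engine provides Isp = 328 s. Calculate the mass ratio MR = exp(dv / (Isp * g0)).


Ve = 328 * 9.81 = 3217.68 m/s
MR = exp(2603 / 3217.68) = 2.246

2.246


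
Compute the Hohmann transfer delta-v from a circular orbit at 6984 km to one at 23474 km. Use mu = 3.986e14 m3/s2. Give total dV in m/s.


V1 = sqrt(mu/r1) = 7554.69 m/s
dV1 = V1*(sqrt(2*r2/(r1+r2)) - 1) = 1824.7 m/s
V2 = sqrt(mu/r2) = 4120.74 m/s
dV2 = V2*(1 - sqrt(2*r1/(r1+r2))) = 1330.18 m/s
Total dV = 3155 m/s

3155 m/s


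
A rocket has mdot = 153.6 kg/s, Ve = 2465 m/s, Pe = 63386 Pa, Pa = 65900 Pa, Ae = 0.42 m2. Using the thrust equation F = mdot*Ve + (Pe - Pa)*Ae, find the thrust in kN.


F = 153.6 * 2465 + (63386 - 65900) * 0.42 = 377568.0 N = 377.6 kN

377.6 kN


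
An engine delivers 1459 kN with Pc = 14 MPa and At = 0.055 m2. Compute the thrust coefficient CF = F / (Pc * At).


CF = 1459000 / (14e6 * 0.055) = 1.89

1.89


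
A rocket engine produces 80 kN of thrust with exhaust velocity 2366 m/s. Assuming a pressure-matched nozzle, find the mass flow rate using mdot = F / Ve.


mdot = F / Ve = 80000 / 2366 = 33.8 kg/s

33.8 kg/s


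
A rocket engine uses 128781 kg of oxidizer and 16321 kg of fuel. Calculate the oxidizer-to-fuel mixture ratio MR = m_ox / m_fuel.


MR = 128781 / 16321 = 7.89

7.89


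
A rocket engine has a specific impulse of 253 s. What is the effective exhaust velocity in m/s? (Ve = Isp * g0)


Ve = Isp * g0 = 253 * 9.81 = 2481.9 m/s

2481.9 m/s


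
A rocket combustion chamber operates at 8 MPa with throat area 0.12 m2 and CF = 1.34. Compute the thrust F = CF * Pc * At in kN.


F = 1.34 * 8e6 * 0.12 = 1.2864e+06 N = 1286.4 kN

1286.4 kN


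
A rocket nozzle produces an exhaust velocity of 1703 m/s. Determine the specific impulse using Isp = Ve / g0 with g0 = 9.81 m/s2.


Isp = Ve / g0 = 1703 / 9.81 = 173.6 s

173.6 s


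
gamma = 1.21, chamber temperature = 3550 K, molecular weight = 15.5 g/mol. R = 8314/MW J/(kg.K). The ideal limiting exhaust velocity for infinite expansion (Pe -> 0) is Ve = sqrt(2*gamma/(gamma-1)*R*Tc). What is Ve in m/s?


R = 8314 / 15.5 = 536.39 J/(kg.K)
Ve = sqrt(2 * 1.21 / (1.21 - 1) * 536.39 * 3550) = 4684 m/s

4684 m/s


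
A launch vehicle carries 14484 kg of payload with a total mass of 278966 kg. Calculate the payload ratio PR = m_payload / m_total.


PR = 14484 / 278966 = 0.0519

0.0519


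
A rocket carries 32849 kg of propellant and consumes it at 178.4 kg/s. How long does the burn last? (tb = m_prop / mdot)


tb = 32849 / 178.4 = 184.1 s

184.1 s


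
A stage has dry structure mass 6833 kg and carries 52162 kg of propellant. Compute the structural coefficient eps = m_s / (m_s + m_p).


eps = 6833 / (6833 + 52162) = 0.1158

0.1158


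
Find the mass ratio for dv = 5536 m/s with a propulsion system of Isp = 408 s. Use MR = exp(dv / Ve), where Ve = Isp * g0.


Ve = 408 * 9.81 = 4002.48 m/s
MR = exp(5536 / 4002.48) = 3.987

3.987


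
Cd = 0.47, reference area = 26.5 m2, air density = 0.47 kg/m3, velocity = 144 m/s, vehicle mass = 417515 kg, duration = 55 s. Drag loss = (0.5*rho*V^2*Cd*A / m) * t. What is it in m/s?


D = 0.5 * 0.47 * 144^2 * 0.47 * 26.5 = 60692.72 N
a = 60692.72 / 417515 = 0.1454 m/s2
dV = 0.1454 * 55 = 8.0 m/s

8.0 m/s


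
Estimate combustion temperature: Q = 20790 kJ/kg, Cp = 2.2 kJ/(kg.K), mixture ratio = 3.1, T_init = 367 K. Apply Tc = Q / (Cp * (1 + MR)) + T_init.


Tc = 20790 / (2.2 * (1 + 3.1)) + 367 = 2672 K

2672 K


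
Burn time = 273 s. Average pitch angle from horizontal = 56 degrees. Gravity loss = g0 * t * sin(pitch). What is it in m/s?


GL = 9.81 * 273 * sin(56 deg) = 2220 m/s

2220 m/s


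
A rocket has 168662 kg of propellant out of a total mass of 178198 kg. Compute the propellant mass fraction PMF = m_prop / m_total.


PMF = 168662 / 178198 = 0.946

0.946


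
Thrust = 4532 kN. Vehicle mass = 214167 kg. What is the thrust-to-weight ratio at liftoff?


TWR = 4532000 / (214167 * 9.81) = 2.16

2.16


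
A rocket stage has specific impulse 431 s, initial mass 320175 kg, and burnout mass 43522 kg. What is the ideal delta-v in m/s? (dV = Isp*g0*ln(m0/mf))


Ve = 431 * 9.81 = 4228.11 m/s
dV = 4228.11 * ln(320175/43522) = 8438 m/s

8438 m/s


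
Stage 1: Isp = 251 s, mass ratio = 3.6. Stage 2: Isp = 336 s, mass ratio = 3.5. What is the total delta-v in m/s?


dV1 = 251 * 9.81 * ln(3.6) = 3154.1 m/s
dV2 = 336 * 9.81 * ln(3.5) = 4129.3 m/s
Total dV = 3154.1 + 4129.3 = 7283.4 m/s ~ 7283 m/s

7283 m/s


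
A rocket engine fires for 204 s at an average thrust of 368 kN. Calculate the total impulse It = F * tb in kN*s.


It = 368 * 204 = 75072 kN*s

75072 kN*s


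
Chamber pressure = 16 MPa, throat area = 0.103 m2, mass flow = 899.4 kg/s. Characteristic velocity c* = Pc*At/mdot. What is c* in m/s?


c* = 16e6 * 0.103 / 899.4 = 1832 m/s

1832 m/s


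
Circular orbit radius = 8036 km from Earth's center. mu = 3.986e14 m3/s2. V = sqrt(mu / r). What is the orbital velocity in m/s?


V = sqrt(3.986e14 / 8036000) = 7043 m/s

7043 m/s


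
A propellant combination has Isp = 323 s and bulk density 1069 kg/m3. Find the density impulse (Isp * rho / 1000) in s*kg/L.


rho*Isp = 323 * 1069 / 1000 = 345 s*kg/L

345 s*kg/L


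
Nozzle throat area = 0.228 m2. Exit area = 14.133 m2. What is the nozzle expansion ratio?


AR = 14.133 / 0.228 = 62.0

62.0


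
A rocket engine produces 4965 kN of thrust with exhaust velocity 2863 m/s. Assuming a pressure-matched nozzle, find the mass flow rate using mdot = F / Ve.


mdot = F / Ve = 4965000 / 2863 = 1734.2 kg/s

1734.2 kg/s


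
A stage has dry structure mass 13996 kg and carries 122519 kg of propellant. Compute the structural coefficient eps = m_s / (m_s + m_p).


eps = 13996 / (13996 + 122519) = 0.1025

0.1025


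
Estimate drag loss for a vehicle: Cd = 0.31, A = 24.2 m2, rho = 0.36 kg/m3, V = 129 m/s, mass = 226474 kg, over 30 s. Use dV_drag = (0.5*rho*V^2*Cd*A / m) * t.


D = 0.5 * 0.36 * 129^2 * 0.31 * 24.2 = 22471.34 N
a = 22471.34 / 226474 = 0.0992 m/s2
dV = 0.0992 * 30 = 3.0 m/s

3.0 m/s


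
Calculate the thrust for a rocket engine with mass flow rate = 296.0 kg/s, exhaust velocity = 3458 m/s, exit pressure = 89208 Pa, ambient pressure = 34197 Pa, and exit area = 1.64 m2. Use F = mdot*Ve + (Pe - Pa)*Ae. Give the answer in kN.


F = 296.0 * 3458 + (89208 - 34197) * 1.64 = 1.1138e+06 N = 1113.8 kN

1113.8 kN


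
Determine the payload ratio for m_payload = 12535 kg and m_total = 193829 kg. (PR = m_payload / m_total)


PR = 12535 / 193829 = 0.0647

0.0647


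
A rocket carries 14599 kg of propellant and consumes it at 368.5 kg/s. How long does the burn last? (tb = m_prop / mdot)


tb = 14599 / 368.5 = 39.6 s

39.6 s


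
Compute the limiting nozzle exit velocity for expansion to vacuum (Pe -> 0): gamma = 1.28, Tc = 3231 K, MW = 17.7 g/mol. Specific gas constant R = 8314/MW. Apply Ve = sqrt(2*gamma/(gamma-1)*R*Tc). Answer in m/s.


R = 8314 / 17.7 = 469.72 J/(kg.K)
Ve = sqrt(2 * 1.28 / (1.28 - 1) * 469.72 * 3231) = 3725 m/s

3725 m/s


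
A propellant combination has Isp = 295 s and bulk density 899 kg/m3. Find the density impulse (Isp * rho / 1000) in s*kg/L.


rho*Isp = 295 * 899 / 1000 = 265 s*kg/L

265 s*kg/L


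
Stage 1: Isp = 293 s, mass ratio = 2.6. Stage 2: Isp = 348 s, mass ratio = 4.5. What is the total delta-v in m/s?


dV1 = 293 * 9.81 * ln(2.6) = 2746.5 m/s
dV2 = 348 * 9.81 * ln(4.5) = 5134.7 m/s
Total dV = 2746.5 + 5134.7 = 7881.2 m/s ~ 7881 m/s

7881 m/s


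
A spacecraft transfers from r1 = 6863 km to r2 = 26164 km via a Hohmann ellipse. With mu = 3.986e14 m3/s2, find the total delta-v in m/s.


V1 = sqrt(mu/r1) = 7620.99 m/s
dV1 = V1*(sqrt(2*r2/(r1+r2)) - 1) = 1971.78 m/s
V2 = sqrt(mu/r2) = 3903.16 m/s
dV2 = V2*(1 - sqrt(2*r1/(r1+r2))) = 1386.91 m/s
Total dV = 3359 m/s

3359 m/s


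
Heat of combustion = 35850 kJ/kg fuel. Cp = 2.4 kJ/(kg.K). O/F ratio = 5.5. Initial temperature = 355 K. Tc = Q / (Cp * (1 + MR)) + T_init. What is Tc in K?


Tc = 35850 / (2.4 * (1 + 5.5)) + 355 = 2653 K

2653 K


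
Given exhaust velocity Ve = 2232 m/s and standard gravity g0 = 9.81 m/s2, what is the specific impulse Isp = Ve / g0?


Isp = Ve / g0 = 2232 / 9.81 = 227.5 s

227.5 s


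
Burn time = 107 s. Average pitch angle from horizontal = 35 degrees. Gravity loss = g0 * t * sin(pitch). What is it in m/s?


GL = 9.81 * 107 * sin(35 deg) = 602 m/s

602 m/s


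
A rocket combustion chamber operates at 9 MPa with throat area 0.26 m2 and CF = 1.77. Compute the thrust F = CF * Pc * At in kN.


F = 1.77 * 9e6 * 0.26 = 4.1418e+06 N = 4141.8 kN

4141.8 kN


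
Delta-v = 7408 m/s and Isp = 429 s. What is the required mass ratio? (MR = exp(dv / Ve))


Ve = 429 * 9.81 = 4208.49 m/s
MR = exp(7408 / 4208.49) = 5.814

5.814


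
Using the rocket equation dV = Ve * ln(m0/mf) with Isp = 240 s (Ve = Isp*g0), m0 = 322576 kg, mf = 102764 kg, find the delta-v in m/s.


Ve = 240 * 9.81 = 2354.4 m/s
dV = 2354.4 * ln(322576/102764) = 2693 m/s

2693 m/s


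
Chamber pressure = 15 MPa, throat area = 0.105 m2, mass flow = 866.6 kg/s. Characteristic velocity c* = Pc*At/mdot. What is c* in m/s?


c* = 15e6 * 0.105 / 866.6 = 1817 m/s

1817 m/s


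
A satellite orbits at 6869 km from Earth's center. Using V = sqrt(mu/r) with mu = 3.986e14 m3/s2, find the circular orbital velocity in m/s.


V = sqrt(3.986e14 / 6869000) = 7618 m/s

7618 m/s


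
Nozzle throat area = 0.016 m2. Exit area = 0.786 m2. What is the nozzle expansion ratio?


AR = 0.786 / 0.016 = 49.1

49.1


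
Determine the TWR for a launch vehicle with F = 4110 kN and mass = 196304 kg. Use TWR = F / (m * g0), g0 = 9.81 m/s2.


TWR = 4110000 / (196304 * 9.81) = 2.13

2.13


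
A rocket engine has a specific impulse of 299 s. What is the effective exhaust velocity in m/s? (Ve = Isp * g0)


Ve = Isp * g0 = 299 * 9.81 = 2933.2 m/s

2933.2 m/s


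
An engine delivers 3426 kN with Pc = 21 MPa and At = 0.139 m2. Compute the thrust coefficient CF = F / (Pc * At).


CF = 3426000 / (21e6 * 0.139) = 1.17

1.17


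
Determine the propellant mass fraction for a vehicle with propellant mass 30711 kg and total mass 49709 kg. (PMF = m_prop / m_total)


PMF = 30711 / 49709 = 0.618

0.618


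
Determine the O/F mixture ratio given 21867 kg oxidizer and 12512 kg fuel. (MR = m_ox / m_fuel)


MR = 21867 / 12512 = 1.75

1.75


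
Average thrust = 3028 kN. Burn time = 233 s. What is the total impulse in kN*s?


It = 3028 * 233 = 705524 kN*s

705524 kN*s


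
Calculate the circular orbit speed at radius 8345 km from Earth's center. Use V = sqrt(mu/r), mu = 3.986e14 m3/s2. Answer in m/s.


V = sqrt(3.986e14 / 8345000) = 6911 m/s

6911 m/s


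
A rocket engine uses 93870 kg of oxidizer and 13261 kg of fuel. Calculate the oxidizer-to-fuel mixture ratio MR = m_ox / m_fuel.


MR = 93870 / 13261 = 7.08

7.08


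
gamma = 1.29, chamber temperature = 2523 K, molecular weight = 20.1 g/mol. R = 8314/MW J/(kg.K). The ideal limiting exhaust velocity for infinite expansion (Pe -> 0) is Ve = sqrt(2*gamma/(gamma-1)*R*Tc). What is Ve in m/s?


R = 8314 / 20.1 = 413.63 J/(kg.K)
Ve = sqrt(2 * 1.29 / (1.29 - 1) * 413.63 * 2523) = 3047 m/s

3047 m/s


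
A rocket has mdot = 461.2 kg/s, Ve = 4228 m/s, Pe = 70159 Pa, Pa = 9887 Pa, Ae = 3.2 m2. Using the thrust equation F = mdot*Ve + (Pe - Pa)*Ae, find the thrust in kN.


F = 461.2 * 4228 + (70159 - 9887) * 3.2 = 2.1428e+06 N = 2142.8 kN

2142.8 kN


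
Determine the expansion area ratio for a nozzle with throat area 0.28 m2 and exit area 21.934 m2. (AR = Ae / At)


AR = 21.934 / 0.28 = 78.3

78.3


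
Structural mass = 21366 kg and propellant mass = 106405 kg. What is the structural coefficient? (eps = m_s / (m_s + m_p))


eps = 21366 / (21366 + 106405) = 0.1672

0.1672


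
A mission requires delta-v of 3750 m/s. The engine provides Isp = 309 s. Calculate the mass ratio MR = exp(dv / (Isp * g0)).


Ve = 309 * 9.81 = 3031.29 m/s
MR = exp(3750 / 3031.29) = 3.446

3.446


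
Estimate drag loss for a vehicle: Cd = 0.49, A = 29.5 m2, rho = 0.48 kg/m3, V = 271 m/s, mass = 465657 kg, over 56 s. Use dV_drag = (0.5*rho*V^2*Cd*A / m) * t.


D = 0.5 * 0.48 * 271^2 * 0.49 * 29.5 = 254781.52 N
a = 254781.52 / 465657 = 0.5471 m/s2
dV = 0.5471 * 56 = 30.6 m/s

30.6 m/s


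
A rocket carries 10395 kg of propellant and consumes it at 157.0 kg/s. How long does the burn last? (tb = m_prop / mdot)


tb = 10395 / 157.0 = 66.2 s

66.2 s


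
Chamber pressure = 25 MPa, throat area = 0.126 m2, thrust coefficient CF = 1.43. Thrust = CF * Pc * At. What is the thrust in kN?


F = 1.43 * 25e6 * 0.126 = 4.5045e+06 N = 4504.5 kN

4504.5 kN


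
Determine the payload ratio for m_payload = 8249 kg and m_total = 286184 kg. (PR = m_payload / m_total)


PR = 8249 / 286184 = 0.0288

0.0288


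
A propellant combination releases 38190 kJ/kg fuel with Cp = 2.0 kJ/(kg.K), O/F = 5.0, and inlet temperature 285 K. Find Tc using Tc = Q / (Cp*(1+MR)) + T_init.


Tc = 38190 / (2.0 * (1 + 5.0)) + 285 = 3468 K

3468 K


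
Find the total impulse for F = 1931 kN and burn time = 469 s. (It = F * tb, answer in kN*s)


It = 1931 * 469 = 905639 kN*s

905639 kN*s


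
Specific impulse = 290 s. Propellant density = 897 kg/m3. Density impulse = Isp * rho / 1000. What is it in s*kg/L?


rho*Isp = 290 * 897 / 1000 = 260 s*kg/L

260 s*kg/L


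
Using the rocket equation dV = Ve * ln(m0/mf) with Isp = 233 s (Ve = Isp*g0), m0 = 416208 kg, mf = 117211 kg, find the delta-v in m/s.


Ve = 233 * 9.81 = 2285.73 m/s
dV = 2285.73 * ln(416208/117211) = 2896 m/s

2896 m/s


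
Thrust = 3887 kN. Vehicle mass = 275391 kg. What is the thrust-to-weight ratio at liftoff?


TWR = 3887000 / (275391 * 9.81) = 1.44

1.44


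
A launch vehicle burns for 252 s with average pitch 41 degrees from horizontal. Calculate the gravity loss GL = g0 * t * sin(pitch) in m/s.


GL = 9.81 * 252 * sin(41 deg) = 1622 m/s

1622 m/s


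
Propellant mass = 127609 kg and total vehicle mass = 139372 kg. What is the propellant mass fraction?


PMF = 127609 / 139372 = 0.916

0.916


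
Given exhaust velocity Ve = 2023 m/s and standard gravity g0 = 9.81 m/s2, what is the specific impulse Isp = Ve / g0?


Isp = Ve / g0 = 2023 / 9.81 = 206.2 s

206.2 s


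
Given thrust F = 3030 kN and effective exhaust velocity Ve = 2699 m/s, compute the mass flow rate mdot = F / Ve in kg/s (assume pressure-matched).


mdot = F / Ve = 3030000 / 2699 = 1122.6 kg/s

1122.6 kg/s


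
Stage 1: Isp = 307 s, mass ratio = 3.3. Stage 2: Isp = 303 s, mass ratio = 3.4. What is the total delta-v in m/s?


dV1 = 307 * 9.81 * ln(3.3) = 3595.7 m/s
dV2 = 303 * 9.81 * ln(3.4) = 3637.6 m/s
Total dV = 3595.7 + 3637.6 = 7233.3 m/s ~ 7233 m/s

7233 m/s


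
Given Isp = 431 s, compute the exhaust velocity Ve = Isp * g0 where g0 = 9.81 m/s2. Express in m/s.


Ve = Isp * g0 = 431 * 9.81 = 4228.1 m/s

4228.1 m/s


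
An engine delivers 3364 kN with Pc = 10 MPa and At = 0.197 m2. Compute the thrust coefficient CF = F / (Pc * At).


CF = 3364000 / (10e6 * 0.197) = 1.71

1.71


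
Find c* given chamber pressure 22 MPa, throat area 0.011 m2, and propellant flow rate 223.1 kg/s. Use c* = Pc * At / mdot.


c* = 22e6 * 0.011 / 223.1 = 1085 m/s

1085 m/s


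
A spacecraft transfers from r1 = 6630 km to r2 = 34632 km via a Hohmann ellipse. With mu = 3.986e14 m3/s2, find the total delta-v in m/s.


V1 = sqrt(mu/r1) = 7753.75 m/s
dV1 = V1*(sqrt(2*r2/(r1+r2)) - 1) = 2292.19 m/s
V2 = sqrt(mu/r2) = 3392.58 m/s
dV2 = V2*(1 - sqrt(2*r1/(r1+r2))) = 1469.37 m/s
Total dV = 3762 m/s

3762 m/s


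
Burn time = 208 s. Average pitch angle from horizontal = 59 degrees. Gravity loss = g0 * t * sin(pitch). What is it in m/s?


GL = 9.81 * 208 * sin(59 deg) = 1749 m/s

1749 m/s


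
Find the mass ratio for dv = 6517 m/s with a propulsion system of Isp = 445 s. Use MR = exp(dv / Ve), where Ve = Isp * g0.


Ve = 445 * 9.81 = 4365.45 m/s
MR = exp(6517 / 4365.45) = 4.45

4.45


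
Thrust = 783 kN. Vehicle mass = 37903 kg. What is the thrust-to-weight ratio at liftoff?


TWR = 783000 / (37903 * 9.81) = 2.11

2.11


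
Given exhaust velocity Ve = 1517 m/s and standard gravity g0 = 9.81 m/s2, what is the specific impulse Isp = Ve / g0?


Isp = Ve / g0 = 1517 / 9.81 = 154.6 s

154.6 s


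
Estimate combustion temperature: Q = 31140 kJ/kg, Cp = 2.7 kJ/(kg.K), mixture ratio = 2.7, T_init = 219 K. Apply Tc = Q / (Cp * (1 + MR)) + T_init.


Tc = 31140 / (2.7 * (1 + 2.7)) + 219 = 3336 K

3336 K


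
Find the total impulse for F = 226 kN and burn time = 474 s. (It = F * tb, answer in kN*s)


It = 226 * 474 = 107124 kN*s

107124 kN*s


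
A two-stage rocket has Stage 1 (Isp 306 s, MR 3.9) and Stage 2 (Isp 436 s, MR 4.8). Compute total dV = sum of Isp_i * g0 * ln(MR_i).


dV1 = 306 * 9.81 * ln(3.9) = 4085.5 m/s
dV2 = 436 * 9.81 * ln(4.8) = 6709.2 m/s
Total dV = 4085.5 + 6709.2 = 10794.7 m/s ~ 10795 m/s

10795 m/s


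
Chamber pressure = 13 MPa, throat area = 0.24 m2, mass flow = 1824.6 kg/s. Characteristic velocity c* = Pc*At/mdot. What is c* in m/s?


c* = 13e6 * 0.24 / 1824.6 = 1710 m/s

1710 m/s


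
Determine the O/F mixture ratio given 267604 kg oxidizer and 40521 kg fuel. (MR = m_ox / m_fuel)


MR = 267604 / 40521 = 6.6

6.6


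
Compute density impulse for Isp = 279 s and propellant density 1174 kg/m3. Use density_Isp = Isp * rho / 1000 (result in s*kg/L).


rho*Isp = 279 * 1174 / 1000 = 328 s*kg/L

328 s*kg/L


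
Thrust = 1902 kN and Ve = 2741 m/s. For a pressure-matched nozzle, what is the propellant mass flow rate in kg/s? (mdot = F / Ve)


mdot = F / Ve = 1902000 / 2741 = 693.9 kg/s

693.9 kg/s


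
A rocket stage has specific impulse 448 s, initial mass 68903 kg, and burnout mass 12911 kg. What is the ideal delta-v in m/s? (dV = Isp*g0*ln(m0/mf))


Ve = 448 * 9.81 = 4394.88 m/s
dV = 4394.88 * ln(68903/12911) = 7360 m/s

7360 m/s


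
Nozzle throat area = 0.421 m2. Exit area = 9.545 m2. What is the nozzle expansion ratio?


AR = 9.545 / 0.421 = 22.7

22.7


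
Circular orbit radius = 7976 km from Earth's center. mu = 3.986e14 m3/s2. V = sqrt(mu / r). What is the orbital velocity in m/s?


V = sqrt(3.986e14 / 7976000) = 7069 m/s

7069 m/s


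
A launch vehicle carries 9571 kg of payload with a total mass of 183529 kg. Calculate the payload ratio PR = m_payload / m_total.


PR = 9571 / 183529 = 0.0521

0.0521


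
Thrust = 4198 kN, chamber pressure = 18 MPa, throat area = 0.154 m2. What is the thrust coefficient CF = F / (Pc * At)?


CF = 4198000 / (18e6 * 0.154) = 1.51

1.51


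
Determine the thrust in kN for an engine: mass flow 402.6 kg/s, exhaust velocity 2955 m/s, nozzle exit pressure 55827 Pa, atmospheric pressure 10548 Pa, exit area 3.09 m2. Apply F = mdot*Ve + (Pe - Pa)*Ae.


F = 402.6 * 2955 + (55827 - 10548) * 3.09 = 1.3296e+06 N = 1329.6 kN

1329.6 kN


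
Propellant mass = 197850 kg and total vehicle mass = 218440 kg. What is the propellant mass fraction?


PMF = 197850 / 218440 = 0.906

0.906


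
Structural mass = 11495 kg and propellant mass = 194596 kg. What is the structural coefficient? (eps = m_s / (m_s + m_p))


eps = 11495 / (11495 + 194596) = 0.0558

0.0558


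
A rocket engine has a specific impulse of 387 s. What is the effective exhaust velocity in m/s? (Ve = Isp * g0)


Ve = Isp * g0 = 387 * 9.81 = 3796.5 m/s

3796.5 m/s


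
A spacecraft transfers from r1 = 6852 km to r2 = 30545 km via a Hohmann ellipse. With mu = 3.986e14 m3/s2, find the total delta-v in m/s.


V1 = sqrt(mu/r1) = 7627.11 m/s
dV1 = V1*(sqrt(2*r2/(r1+r2)) - 1) = 2121.14 m/s
V2 = sqrt(mu/r2) = 3612.42 m/s
dV2 = V2*(1 - sqrt(2*r1/(r1+r2))) = 1425.65 m/s
Total dV = 3547 m/s

3547 m/s


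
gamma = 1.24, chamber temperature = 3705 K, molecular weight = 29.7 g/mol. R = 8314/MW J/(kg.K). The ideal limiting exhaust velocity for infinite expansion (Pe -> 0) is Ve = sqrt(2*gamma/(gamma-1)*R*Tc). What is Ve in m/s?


R = 8314 / 29.7 = 279.93 J/(kg.K)
Ve = sqrt(2 * 1.24 / (1.24 - 1) * 279.93 * 3705) = 3274 m/s

3274 m/s


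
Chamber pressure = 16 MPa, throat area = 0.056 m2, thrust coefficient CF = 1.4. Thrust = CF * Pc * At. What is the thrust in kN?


F = 1.4 * 16e6 * 0.056 = 1.2544e+06 N = 1254.4 kN

1254.4 kN


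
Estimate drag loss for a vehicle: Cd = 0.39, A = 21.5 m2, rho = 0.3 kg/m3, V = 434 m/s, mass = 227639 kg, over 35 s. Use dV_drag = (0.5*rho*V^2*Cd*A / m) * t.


D = 0.5 * 0.3 * 434^2 * 0.39 * 21.5 = 236904.76 N
a = 236904.76 / 227639 = 1.0407 m/s2
dV = 1.0407 * 35 = 36.4 m/s

36.4 m/s


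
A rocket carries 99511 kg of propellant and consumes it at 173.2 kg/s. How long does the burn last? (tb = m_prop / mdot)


tb = 99511 / 173.2 = 574.5 s

574.5 s


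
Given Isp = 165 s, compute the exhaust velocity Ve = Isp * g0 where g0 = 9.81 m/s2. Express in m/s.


Ve = Isp * g0 = 165 * 9.81 = 1618.7 m/s

1618.7 m/s


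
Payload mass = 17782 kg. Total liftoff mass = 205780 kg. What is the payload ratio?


PR = 17782 / 205780 = 0.0864

0.0864


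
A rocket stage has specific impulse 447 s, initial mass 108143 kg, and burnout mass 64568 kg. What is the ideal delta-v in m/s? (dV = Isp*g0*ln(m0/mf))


Ve = 447 * 9.81 = 4385.07 m/s
dV = 4385.07 * ln(108143/64568) = 2262 m/s

2262 m/s


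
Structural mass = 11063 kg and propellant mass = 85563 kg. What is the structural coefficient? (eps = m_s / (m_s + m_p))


eps = 11063 / (11063 + 85563) = 0.1145

0.1145


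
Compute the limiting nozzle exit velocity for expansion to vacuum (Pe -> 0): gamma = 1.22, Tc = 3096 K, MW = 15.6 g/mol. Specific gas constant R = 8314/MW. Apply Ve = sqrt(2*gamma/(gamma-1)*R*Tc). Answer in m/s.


R = 8314 / 15.6 = 532.95 J/(kg.K)
Ve = sqrt(2 * 1.22 / (1.22 - 1) * 532.95 * 3096) = 4278 m/s

4278 m/s


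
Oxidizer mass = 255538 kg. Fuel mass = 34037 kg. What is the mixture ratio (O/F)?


MR = 255538 / 34037 = 7.51

7.51


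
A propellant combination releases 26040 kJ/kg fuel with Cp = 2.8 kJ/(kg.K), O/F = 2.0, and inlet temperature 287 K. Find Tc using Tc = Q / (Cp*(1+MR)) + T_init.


Tc = 26040 / (2.8 * (1 + 2.0)) + 287 = 3387 K

3387 K


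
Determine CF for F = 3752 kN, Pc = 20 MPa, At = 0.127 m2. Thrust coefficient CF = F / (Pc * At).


CF = 3752000 / (20e6 * 0.127) = 1.48

1.48


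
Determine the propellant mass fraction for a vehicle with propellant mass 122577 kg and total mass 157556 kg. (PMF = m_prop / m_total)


PMF = 122577 / 157556 = 0.778

0.778


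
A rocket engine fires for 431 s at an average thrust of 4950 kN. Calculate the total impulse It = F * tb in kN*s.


It = 4950 * 431 = 2133450 kN*s

2133450 kN*s


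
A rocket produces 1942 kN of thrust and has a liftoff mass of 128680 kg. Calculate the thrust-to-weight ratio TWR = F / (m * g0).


TWR = 1942000 / (128680 * 9.81) = 1.54

1.54


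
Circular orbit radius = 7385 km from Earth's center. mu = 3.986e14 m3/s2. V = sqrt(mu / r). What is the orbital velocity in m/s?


V = sqrt(3.986e14 / 7385000) = 7347 m/s

7347 m/s


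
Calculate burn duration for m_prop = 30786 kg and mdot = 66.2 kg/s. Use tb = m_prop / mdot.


tb = 30786 / 66.2 = 465.0 s

465.0 s


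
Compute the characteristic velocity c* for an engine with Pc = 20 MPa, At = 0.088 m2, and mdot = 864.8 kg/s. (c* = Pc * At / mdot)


c* = 20e6 * 0.088 / 864.8 = 2035 m/s

2035 m/s


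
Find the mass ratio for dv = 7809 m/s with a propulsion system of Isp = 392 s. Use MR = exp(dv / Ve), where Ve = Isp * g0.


Ve = 392 * 9.81 = 3845.52 m/s
MR = exp(7809 / 3845.52) = 7.619

7.619


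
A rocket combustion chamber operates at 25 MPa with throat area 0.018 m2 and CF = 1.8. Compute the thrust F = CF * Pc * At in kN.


F = 1.8 * 25e6 * 0.018 = 810000.0 N = 810.0 kN

810.0 kN


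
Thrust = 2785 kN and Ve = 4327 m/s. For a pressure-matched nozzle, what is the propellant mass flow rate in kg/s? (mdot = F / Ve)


mdot = F / Ve = 2785000 / 4327 = 643.6 kg/s

643.6 kg/s


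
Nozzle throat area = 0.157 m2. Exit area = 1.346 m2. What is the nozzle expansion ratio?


AR = 1.346 / 0.157 = 8.6

8.6


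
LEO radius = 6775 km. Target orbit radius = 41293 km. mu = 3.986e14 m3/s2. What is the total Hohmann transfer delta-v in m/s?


V1 = sqrt(mu/r1) = 7670.33 m/s
dV1 = V1*(sqrt(2*r2/(r1+r2)) - 1) = 2383.68 m/s
V2 = sqrt(mu/r2) = 3106.92 m/s
dV2 = V2*(1 - sqrt(2*r1/(r1+r2))) = 1457.35 m/s
Total dV = 3841 m/s

3841 m/s


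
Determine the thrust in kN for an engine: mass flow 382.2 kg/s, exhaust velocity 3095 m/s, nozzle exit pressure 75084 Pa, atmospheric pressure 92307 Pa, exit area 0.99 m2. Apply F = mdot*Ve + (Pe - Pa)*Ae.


F = 382.2 * 3095 + (75084 - 92307) * 0.99 = 1.1659e+06 N = 1165.9 kN

1165.9 kN


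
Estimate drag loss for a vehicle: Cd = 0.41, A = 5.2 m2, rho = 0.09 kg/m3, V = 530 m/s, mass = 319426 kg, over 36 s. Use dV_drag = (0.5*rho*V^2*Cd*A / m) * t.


D = 0.5 * 0.09 * 530^2 * 0.41 * 5.2 = 26949.55 N
a = 26949.55 / 319426 = 0.0844 m/s2
dV = 0.0844 * 36 = 3.0 m/s

3.0 m/s


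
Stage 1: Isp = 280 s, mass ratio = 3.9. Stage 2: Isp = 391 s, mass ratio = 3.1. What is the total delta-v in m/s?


dV1 = 280 * 9.81 * ln(3.9) = 3738.3 m/s
dV2 = 391 * 9.81 * ln(3.1) = 4339.7 m/s
Total dV = 3738.3 + 4339.7 = 8078.0 m/s ~ 8078 m/s

8078 m/s


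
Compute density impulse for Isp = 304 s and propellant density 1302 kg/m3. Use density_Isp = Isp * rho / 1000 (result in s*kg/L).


rho*Isp = 304 * 1302 / 1000 = 396 s*kg/L

396 s*kg/L


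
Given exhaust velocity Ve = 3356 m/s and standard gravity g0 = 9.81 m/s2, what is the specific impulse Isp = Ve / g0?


Isp = Ve / g0 = 3356 / 9.81 = 342.1 s

342.1 s


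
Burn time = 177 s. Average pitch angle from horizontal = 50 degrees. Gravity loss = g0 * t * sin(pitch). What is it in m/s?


GL = 9.81 * 177 * sin(50 deg) = 1330 m/s

1330 m/s


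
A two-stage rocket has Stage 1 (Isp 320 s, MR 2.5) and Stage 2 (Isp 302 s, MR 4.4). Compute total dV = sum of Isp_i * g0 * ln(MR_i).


dV1 = 320 * 9.81 * ln(2.5) = 2876.4 m/s
dV2 = 302 * 9.81 * ln(4.4) = 4389.4 m/s
Total dV = 2876.4 + 4389.4 = 7265.8 m/s ~ 7266 m/s

7266 m/s


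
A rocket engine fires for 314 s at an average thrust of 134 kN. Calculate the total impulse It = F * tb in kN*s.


It = 134 * 314 = 42076 kN*s

42076 kN*s


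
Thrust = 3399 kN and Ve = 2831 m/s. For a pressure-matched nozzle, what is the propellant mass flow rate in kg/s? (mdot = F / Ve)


mdot = F / Ve = 3399000 / 2831 = 1200.6 kg/s

1200.6 kg/s


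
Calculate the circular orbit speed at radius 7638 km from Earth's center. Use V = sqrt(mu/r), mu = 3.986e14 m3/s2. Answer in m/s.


V = sqrt(3.986e14 / 7638000) = 7224 m/s

7224 m/s


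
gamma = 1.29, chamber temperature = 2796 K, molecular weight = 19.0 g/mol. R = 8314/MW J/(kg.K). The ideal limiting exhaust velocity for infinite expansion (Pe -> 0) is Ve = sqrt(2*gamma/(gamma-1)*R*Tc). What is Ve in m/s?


R = 8314 / 19.0 = 437.58 J/(kg.K)
Ve = sqrt(2 * 1.29 / (1.29 - 1) * 437.58 * 2796) = 3299 m/s

3299 m/s


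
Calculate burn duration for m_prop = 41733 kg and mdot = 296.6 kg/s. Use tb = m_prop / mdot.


tb = 41733 / 296.6 = 140.7 s

140.7 s


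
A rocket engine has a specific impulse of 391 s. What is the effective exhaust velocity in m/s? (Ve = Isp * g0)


Ve = Isp * g0 = 391 * 9.81 = 3835.7 m/s

3835.7 m/s


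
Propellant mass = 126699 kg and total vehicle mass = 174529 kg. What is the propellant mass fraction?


PMF = 126699 / 174529 = 0.726

0.726


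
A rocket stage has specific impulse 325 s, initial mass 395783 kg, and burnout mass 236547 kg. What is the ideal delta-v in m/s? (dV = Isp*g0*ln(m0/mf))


Ve = 325 * 9.81 = 3188.25 m/s
dV = 3188.25 * ln(395783/236547) = 1641 m/s

1641 m/s


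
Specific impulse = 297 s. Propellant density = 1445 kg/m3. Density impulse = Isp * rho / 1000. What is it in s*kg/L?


rho*Isp = 297 * 1445 / 1000 = 429 s*kg/L

429 s*kg/L


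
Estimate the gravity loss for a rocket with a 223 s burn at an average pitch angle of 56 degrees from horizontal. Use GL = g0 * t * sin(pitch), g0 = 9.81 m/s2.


GL = 9.81 * 223 * sin(56 deg) = 1814 m/s

1814 m/s


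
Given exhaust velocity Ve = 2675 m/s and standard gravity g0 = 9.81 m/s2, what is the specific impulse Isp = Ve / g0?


Isp = Ve / g0 = 2675 / 9.81 = 272.7 s

272.7 s


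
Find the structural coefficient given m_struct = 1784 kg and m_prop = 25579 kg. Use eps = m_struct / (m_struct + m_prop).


eps = 1784 / (1784 + 25579) = 0.0652

0.0652


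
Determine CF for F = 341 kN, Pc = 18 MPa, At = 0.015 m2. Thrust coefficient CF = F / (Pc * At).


CF = 341000 / (18e6 * 0.015) = 1.26

1.26


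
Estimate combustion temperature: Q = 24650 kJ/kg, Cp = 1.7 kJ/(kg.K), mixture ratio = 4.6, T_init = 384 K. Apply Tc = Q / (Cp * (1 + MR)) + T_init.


Tc = 24650 / (1.7 * (1 + 4.6)) + 384 = 2973 K

2973 K


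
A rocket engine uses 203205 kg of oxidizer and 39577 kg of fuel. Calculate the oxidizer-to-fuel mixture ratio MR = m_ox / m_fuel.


MR = 203205 / 39577 = 5.13

5.13


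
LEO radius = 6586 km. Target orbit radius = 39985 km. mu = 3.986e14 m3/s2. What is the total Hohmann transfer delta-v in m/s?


V1 = sqrt(mu/r1) = 7779.61 m/s
dV1 = V1*(sqrt(2*r2/(r1+r2)) - 1) = 2414.83 m/s
V2 = sqrt(mu/r2) = 3157.33 m/s
dV2 = V2*(1 - sqrt(2*r1/(r1+r2))) = 1478.19 m/s
Total dV = 3893 m/s

3893 m/s


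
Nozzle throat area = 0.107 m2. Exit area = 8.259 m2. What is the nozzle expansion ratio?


AR = 8.259 / 0.107 = 77.2

77.2


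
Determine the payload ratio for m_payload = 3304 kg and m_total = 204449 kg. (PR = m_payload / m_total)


PR = 3304 / 204449 = 0.0162

0.0162


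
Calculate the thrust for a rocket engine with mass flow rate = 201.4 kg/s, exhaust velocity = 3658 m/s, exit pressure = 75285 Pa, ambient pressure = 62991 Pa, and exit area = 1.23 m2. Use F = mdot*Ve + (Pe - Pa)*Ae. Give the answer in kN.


F = 201.4 * 3658 + (75285 - 62991) * 1.23 = 751843.0 N = 751.8 kN

751.8 kN


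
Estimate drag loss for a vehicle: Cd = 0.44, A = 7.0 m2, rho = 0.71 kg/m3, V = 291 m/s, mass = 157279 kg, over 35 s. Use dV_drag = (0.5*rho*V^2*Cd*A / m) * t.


D = 0.5 * 0.71 * 291^2 * 0.44 * 7.0 = 92590.21 N
a = 92590.21 / 157279 = 0.5887 m/s2
dV = 0.5887 * 35 = 20.6 m/s

20.6 m/s


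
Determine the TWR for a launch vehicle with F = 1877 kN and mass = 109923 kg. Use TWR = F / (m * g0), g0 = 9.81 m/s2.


TWR = 1877000 / (109923 * 9.81) = 1.74

1.74


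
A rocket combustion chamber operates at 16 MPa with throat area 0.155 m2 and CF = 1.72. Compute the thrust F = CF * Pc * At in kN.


F = 1.72 * 16e6 * 0.155 = 4.2656e+06 N = 4265.6 kN

4265.6 kN


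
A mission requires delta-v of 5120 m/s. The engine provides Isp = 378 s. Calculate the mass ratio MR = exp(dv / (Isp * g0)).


Ve = 378 * 9.81 = 3708.18 m/s
MR = exp(5120 / 3708.18) = 3.978

3.978


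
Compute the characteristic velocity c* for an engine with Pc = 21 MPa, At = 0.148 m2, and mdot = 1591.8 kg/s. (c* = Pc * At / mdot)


c* = 21e6 * 0.148 / 1591.8 = 1953 m/s

1953 m/s


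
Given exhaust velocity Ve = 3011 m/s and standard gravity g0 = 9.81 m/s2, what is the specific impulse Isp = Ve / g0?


Isp = Ve / g0 = 3011 / 9.81 = 306.9 s

306.9 s


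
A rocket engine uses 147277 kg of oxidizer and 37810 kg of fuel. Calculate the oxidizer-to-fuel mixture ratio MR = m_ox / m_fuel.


MR = 147277 / 37810 = 3.9

3.9


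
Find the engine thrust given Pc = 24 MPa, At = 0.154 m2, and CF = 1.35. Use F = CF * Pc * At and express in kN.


F = 1.35 * 24e6 * 0.154 = 4.9896e+06 N = 4989.6 kN

4989.6 kN


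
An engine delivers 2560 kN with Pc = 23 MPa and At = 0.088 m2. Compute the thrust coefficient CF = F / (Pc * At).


CF = 2560000 / (23e6 * 0.088) = 1.26

1.26
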